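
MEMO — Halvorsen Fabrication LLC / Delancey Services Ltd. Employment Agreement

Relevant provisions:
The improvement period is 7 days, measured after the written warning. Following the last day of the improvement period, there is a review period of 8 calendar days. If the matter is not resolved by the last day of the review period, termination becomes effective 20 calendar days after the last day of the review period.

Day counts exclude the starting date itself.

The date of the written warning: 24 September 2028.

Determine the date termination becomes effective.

The last day of the improvement period: 7 calendar days after 24 September 2028 is 1 October 2028.
The last day of the review period: 8 calendar days after 1 October 2028 is 9 October 2028.
The date termination becomes effective: 9 October 2028 + 20 days = 29 October 2028.

29 October 2028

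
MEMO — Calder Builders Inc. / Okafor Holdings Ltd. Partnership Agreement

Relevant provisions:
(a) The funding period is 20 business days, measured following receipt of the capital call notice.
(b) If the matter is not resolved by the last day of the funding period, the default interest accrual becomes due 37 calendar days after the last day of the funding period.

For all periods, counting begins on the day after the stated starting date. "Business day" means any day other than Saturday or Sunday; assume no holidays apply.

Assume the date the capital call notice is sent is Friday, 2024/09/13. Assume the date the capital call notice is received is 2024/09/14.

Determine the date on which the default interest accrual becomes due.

2024/11/17

The last day of the funding period: counting 20 business days from Saturday, 2024/09/14 (Sep 16, Sep 17, Sep 18, Sep 19, …, Oct 9, Oct 10, Oct 11, skipping weekends) reaches Friday, 2024/10/11.
The date on which the default interest accrual becomes due: 37 calendar days after 2024/10/11 is 2024/11/17.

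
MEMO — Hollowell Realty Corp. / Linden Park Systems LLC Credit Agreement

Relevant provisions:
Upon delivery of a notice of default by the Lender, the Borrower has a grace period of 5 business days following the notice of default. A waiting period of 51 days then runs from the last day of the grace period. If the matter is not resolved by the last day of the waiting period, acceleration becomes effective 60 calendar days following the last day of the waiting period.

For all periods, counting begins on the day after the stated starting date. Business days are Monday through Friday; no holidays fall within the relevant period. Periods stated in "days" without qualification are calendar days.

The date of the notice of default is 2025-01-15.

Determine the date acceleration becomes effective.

2025-05-13

The last day of the grace period: counting 5 business days from Wednesday, 2025-01-15 (Jan 16, Jan 17, Jan 20, Jan 21, Jan 22, skipping weekends) reaches Wednesday, 2025-01-22.
Adding 51 calendar days to 2025-01-22 gives 2025-03-14, which is the last day of the waiting period.
Adding 60 calendar days to 2025-03-14 gives 2025-05-13, which is the date acceleration becomes effective.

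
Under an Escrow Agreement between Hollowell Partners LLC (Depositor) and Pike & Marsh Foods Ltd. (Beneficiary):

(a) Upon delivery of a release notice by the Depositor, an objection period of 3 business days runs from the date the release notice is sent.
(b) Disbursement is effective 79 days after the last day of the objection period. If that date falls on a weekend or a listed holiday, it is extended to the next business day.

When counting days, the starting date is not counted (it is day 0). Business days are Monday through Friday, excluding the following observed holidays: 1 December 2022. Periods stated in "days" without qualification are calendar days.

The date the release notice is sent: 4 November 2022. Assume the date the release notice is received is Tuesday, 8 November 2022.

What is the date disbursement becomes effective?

The last day of the objection period: 3 business days after Friday, 4 November 2022, skipping weekends — Nov 7, Nov 8, Nov 9 — lands on Wednesday, 9 November 2022.
The date disbursement becomes effective: 9 November 2022 + 79 days = 27 January 2023. 27 January 2023 is a Friday and is not a listed holiday, so no roll-forward applies.

27 January 2023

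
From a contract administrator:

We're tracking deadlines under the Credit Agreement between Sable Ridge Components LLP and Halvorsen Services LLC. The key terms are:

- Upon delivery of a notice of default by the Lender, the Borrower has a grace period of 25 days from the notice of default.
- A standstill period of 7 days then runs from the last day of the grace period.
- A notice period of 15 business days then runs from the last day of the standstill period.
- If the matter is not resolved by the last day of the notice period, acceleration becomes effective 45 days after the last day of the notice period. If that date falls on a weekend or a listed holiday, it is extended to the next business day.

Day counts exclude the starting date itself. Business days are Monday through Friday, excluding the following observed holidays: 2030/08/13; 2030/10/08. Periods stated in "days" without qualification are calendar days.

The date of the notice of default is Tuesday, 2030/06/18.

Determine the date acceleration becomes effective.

The last day of the grace period: 25 calendar days after 2030/06/18 is 2030/07/13.
The last day of the standstill period: 2030/07/13 + 7 days = 2030/07/20.
The last day of the notice period: 15 business days after Saturday, 2030/07/20, skipping weekends — Jul 22, Jul 23, Jul 24, Jul 25, …, Aug 7, Aug 8, Aug 9 — lands on Friday, 2030/08/09.
Adding 45 calendar days to 2030/08/09 gives 2030/09/23, which is the date acceleration becomes effective. 2030/09/23 is a Monday and is not a listed holiday, so no roll-forward applies.

2030/09/23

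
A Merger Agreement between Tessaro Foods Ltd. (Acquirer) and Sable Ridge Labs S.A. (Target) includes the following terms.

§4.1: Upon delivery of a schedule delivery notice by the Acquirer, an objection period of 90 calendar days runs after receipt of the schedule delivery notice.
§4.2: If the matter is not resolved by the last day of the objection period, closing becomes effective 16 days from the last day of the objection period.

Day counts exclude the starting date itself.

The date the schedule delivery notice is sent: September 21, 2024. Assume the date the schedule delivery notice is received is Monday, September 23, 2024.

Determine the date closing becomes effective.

January 7, 2025

The last day of the objection period: September 23, 2024 + 90 days = December 22, 2024.
The date closing becomes effective: December 22, 2024 + 16 days = January 7, 2025.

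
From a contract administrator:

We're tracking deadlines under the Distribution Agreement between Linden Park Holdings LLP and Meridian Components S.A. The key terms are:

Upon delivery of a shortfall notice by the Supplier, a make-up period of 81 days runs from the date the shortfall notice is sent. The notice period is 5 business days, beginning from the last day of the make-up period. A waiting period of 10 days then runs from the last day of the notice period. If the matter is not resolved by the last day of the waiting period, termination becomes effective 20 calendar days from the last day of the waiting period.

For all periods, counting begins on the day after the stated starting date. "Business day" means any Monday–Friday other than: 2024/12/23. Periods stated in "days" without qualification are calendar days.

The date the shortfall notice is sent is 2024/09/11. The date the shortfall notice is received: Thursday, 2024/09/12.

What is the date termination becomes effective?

The last day of the make-up period: 2024/09/11 + 81 days = 2024/12/01.
The last day of the notice period: 5 business days after Sunday, 2024/12/01, skipping weekends — Dec 2, Dec 3, Dec 4, Dec 5, Dec 6 — lands on Friday, 2024/12/06.
The last day of the waiting period: 2024/12/06 + 10 days = 2024/12/16.
The date termination becomes effective: 2024/12/16 + 20 days = 2025/01/05.

2025/01/05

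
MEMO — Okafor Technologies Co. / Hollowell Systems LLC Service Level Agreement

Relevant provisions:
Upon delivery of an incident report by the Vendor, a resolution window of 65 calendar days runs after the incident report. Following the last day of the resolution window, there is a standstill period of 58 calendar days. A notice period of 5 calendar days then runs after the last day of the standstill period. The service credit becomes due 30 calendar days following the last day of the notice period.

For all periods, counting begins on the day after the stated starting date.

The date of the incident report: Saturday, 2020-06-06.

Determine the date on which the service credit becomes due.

Adding 65 calendar days to 2020-06-06 gives 2020-08-10, which is the last day of the resolution window.
The last day of the standstill period: 2020-08-10 + 58 days = 2020-10-07.
The last day of the notice period: 5 calendar days after 2020-10-07 is 2020-10-12.
Adding 30 calendar days to 2020-10-12 gives 2020-11-11, which is the date on which the service credit becomes due.

2020-11-11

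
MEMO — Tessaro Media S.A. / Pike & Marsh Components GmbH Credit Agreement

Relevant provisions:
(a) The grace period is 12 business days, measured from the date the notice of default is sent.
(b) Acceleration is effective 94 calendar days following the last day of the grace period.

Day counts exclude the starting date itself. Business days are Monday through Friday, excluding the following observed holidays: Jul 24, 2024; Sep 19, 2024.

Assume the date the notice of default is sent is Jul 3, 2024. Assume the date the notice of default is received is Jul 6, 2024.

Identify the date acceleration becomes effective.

Oct 21, 2024

The last day of the grace period: counting 12 business days from Wednesday, Jul 3, 2024 (Jul 4, Jul 5, Jul 8, Jul 9, …, Jul 17, Jul 18, Jul 19, skipping weekends) reaches Friday, Jul 19, 2024.
The date acceleration becomes effective: 94 calendar days after Jul 19, 2024 is Oct 21, 2024.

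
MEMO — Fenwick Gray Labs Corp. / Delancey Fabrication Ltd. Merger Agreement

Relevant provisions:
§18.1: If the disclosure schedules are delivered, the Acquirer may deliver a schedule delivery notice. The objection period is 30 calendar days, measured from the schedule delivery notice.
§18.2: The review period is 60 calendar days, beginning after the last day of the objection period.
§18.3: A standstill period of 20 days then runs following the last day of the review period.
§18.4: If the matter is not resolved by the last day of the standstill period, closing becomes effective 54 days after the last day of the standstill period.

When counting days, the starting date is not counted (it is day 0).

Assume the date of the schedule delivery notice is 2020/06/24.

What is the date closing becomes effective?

2020/12/05

Adding 30 calendar days to 2020/06/24 gives 2020/07/24, which is the last day of the objection period.
Adding 60 calendar days to 2020/07/24 gives 2020/09/22, which is the last day of the review period.
The last day of the standstill period: 20 calendar days after 2020/09/22 is 2020/10/12.
The date closing becomes effective: 2020/10/12 + 54 days = 2020/12/05.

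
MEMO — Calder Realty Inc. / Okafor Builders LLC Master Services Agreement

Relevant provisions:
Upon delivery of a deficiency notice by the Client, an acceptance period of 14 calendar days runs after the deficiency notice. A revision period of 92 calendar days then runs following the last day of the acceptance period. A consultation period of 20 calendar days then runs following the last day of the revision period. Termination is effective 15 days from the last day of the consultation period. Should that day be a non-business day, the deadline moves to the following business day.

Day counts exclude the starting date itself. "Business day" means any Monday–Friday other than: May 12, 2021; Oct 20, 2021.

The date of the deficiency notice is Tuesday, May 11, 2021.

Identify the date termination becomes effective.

Sep 29, 2021

The last day of the acceptance period: 14 calendar days after May 11, 2021 is May 25, 2021.
Adding 92 calendar days to May 25, 2021 gives Aug 25, 2021, which is the last day of the revision period.
The last day of the consultation period: Aug 25, 2021 + 20 days = Sep 14, 2021.
Adding 15 calendar days to Sep 14, 2021 gives Sep 29, 2021, which is the date termination becomes effective. Sep 29, 2021 is a Wednesday and is not a listed holiday, so no roll-forward applies.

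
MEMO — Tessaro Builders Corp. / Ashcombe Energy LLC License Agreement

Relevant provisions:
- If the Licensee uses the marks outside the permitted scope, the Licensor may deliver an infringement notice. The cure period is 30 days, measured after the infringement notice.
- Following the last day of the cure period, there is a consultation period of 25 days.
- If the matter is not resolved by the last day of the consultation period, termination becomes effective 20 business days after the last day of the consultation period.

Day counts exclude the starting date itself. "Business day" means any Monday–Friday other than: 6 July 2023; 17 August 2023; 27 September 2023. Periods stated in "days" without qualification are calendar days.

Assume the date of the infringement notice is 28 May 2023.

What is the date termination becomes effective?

The last day of the cure period: 28 May 2023 + 30 days = 27 June 2023.
Adding 25 calendar days to 27 June 2023 gives 22 July 2023, which is the last day of the consultation period.
The date termination becomes effective: 20 business days after Saturday, 22 July 2023, skipping weekends and the listed holiday on Aug 17 — Jul 24, Jul 25, Jul 26, Jul 27, …, Aug 16, Aug 18, Aug 21 — lands on Monday, 21 August 2023.

21 August 2023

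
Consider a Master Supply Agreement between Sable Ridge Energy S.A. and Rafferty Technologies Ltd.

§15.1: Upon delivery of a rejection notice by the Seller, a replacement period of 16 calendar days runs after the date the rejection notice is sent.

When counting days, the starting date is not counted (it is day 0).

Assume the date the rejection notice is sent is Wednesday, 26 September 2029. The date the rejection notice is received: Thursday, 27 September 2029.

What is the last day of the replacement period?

12 October 2029

Adding 16 calendar days to 26 September 2029 gives 12 October 2029, which is the last day of the replacement period.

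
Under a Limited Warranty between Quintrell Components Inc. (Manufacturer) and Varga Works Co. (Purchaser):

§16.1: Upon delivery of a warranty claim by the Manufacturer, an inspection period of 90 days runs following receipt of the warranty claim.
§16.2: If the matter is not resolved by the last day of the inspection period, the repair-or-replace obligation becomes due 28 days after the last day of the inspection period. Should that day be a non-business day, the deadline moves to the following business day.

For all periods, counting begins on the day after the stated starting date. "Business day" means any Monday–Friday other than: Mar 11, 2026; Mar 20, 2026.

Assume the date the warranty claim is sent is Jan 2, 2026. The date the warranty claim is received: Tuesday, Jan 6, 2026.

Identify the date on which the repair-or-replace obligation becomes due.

May 4, 2026

Adding 90 calendar days to Jan 6, 2026 gives Apr 6, 2026, which is the last day of the inspection period.
Adding 28 calendar days to Apr 6, 2026 gives May 4, 2026, which is the date on which the repair-or-replace obligation becomes due. May 4, 2026 is a Monday and is not a listed holiday, so no roll-forward applies.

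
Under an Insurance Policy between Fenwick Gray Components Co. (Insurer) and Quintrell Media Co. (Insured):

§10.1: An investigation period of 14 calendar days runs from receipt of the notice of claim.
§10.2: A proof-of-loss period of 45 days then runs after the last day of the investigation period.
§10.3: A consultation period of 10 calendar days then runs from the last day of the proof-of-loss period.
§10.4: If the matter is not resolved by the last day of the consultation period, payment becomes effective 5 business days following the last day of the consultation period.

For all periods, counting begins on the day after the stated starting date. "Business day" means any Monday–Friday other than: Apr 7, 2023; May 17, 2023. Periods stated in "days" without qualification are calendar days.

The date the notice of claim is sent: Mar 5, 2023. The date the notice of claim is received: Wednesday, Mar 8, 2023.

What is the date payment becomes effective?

May 24, 2023

Adding 14 calendar days to Mar 8, 2023 gives Mar 22, 2023, which is the last day of the investigation period.
The last day of the proof-of-loss period: Mar 22, 2023 + 45 days = May 6, 2023.
The last day of the consultation period: 10 calendar days after May 6, 2023 is May 16, 2023.
From Tuesday, May 16, 2023, 5 business days (May 18, May 19, May 22, May 23, May 24, skipping weekends and the listed holiday on May 17) brings us to Wednesday, May 24, 2023, which is the date payment becomes effective.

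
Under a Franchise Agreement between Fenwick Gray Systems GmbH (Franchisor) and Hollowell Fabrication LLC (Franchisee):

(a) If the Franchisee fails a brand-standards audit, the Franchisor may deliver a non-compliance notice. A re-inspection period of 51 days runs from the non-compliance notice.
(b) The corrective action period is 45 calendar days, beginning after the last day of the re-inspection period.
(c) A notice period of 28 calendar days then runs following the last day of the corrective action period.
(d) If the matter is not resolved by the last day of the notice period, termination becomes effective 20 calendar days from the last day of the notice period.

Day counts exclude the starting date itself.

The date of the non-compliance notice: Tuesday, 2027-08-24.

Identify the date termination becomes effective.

2028-01-15

The last day of the re-inspection period: 2027-08-24 + 51 days = 2027-10-14.
Adding 45 calendar days to 2027-10-14 gives 2027-11-28, which is the last day of the corrective action period.
The last day of the notice period: 2027-11-28 + 28 days = 2027-12-26.
Adding 20 calendar days to 2027-12-26 gives 2028-01-15, which is the date termination becomes effective.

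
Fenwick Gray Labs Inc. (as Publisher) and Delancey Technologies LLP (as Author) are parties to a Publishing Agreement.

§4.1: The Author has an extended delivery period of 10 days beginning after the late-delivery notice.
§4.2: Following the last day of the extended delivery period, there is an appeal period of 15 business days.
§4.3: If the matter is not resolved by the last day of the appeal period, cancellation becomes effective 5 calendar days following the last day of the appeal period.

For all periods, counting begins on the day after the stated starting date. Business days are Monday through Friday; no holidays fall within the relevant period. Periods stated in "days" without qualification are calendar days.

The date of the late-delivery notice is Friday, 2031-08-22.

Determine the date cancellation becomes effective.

The last day of the extended delivery period: 10 calendar days after 2031-08-22 is 2031-09-01.
The last day of the appeal period: 15 business days after Monday, 2031-09-01, skipping weekends — Sep 2, Sep 3, Sep 4, Sep 5, …, Sep 18, Sep 19, Sep 22 — lands on Monday, 2031-09-22.
The date cancellation becomes effective: 5 calendar days after 2031-09-22 is 2031-09-27.

2031-09-27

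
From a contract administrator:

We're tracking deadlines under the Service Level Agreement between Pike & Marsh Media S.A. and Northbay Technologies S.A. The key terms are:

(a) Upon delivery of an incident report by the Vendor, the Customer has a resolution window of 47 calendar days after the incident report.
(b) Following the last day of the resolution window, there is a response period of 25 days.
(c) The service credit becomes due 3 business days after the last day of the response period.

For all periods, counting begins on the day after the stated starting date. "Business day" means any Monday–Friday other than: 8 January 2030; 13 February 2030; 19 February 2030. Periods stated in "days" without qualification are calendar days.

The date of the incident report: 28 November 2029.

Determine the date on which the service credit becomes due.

The last day of the resolution window: 47 calendar days after 28 November 2029 is 14 January 2030.
Adding 25 calendar days to 14 January 2030 gives 8 February 2030, which is the last day of the response period.
From Friday, 8 February 2030, 3 business days (Feb 11, Feb 12, Feb 14, skipping weekends and the listed holiday on Feb 13) brings us to Thursday, 14 February 2030, which is the date on which the service credit becomes due.

14 February 2030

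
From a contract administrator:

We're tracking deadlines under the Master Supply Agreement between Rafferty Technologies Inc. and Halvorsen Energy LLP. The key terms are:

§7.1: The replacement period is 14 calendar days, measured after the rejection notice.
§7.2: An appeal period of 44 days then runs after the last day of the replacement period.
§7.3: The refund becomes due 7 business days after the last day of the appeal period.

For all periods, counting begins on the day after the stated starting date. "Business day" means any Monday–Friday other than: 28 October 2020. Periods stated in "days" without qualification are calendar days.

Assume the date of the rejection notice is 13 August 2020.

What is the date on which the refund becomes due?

Adding 14 calendar days to 13 August 2020 gives 27 August 2020, which is the last day of the replacement period.
Adding 44 calendar days to 27 August 2020 gives 10 October 2020, which is the last day of the appeal period.
The date on which the refund becomes due: counting 7 business days from Saturday, 10 October 2020 (Oct 12, Oct 13, Oct 14, Oct 15, Oct 16, Oct 19, Oct 20, skipping weekends) reaches Tuesday, 20 October 2020.

20 October 2020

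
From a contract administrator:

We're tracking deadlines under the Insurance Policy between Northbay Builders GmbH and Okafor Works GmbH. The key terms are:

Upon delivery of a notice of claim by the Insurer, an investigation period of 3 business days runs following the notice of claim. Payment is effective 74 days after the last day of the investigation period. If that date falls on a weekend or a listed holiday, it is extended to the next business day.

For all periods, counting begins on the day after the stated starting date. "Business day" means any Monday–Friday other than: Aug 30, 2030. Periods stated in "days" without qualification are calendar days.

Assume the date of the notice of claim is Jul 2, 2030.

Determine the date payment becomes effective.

The last day of the investigation period: counting 3 business days from Tuesday, Jul 2, 2030 (Jul 3, Jul 4, Jul 5, skipping weekends) reaches Friday, Jul 5, 2030.
The date payment becomes effective: Jul 5, 2030 + 74 days = Sep 17, 2030. Sep 17, 2030 is a Tuesday and is not a listed holiday, so no roll-forward applies.

Sep 17, 2030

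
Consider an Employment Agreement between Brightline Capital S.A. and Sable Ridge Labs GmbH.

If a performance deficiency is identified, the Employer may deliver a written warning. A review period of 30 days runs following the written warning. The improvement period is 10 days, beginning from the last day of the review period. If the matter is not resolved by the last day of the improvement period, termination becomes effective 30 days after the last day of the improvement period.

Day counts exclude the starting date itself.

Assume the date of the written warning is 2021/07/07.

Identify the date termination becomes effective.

2021/09/15

The last day of the review period: 2021/07/07 + 30 days = 2021/08/06.
The last day of the improvement period: 2021/08/06 + 10 days = 2021/08/16.
The date termination becomes effective: 2021/08/16 + 30 days = 2021/09/15.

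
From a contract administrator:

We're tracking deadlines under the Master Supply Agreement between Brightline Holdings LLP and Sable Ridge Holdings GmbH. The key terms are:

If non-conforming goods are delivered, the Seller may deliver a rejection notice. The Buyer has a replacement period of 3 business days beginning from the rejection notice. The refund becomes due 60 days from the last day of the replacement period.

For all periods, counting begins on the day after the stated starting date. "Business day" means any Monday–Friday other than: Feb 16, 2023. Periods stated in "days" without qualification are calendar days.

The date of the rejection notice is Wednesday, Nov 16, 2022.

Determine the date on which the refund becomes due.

The last day of the replacement period: 3 business days after Wednesday, Nov 16, 2022, skipping weekends — Nov 17, Nov 18, Nov 21 — lands on Monday, Nov 21, 2022.
Adding 60 calendar days to Nov 21, 2022 gives Jan 20, 2023, which is the date on which the refund becomes due.

Jan 20, 2023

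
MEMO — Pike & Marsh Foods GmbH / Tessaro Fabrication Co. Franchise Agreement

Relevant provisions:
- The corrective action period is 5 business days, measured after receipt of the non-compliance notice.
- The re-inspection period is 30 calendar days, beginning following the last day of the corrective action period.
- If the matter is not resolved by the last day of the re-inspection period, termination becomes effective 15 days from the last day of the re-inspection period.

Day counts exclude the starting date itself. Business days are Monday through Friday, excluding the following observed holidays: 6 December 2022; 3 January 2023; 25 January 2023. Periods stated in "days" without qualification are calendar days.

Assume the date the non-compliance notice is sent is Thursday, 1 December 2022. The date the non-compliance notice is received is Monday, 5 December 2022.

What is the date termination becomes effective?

27 January 2023

The last day of the corrective action period: counting 5 business days from Monday, 5 December 2022 (Dec 7, Dec 8, Dec 9, Dec 12, Dec 13, skipping weekends and the listed holiday on Dec 6) reaches Tuesday, 13 December 2022.
The last day of the re-inspection period: 13 December 2022 + 30 days = 12 January 2023.
The date termination becomes effective: 12 January 2023 + 15 days = 27 January 2023.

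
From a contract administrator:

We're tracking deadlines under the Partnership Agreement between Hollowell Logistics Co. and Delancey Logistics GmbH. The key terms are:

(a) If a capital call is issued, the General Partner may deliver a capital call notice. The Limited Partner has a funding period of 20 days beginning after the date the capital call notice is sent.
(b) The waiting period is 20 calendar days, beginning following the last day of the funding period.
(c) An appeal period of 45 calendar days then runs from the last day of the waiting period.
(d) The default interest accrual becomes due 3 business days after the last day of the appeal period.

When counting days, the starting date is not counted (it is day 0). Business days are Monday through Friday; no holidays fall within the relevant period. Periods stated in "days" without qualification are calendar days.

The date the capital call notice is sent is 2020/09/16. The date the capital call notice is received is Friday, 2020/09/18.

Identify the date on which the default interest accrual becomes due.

2020/12/15

The last day of the funding period: 2020/09/16 + 20 days = 2020/10/06.
The last day of the waiting period: 20 calendar days after 2020/10/06 is 2020/10/26.
Adding 45 calendar days to 2020/10/26 gives 2020/12/10, which is the last day of the appeal period.
The date on which the default interest accrual becomes due: 3 business days after Thursday, 2020/12/10, skipping weekends — Dec 11, Dec 14, Dec 15 — lands on Tuesday, 2020/12/15.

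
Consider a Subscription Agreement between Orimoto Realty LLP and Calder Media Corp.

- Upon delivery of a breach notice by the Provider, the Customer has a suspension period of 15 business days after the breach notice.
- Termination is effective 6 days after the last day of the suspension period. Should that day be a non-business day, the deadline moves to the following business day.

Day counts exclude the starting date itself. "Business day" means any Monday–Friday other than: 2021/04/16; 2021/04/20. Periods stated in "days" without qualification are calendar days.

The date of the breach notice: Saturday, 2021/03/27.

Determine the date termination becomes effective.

The last day of the suspension period: counting 15 business days from Saturday, 2021/03/27 (Mar 29, Mar 30, Mar 31, Apr 1, …, Apr 14, Apr 15, Apr 19, skipping weekends and the listed holiday on Apr 16) reaches Monday, 2021/04/19.
The date termination becomes effective: 2021/04/19 + 6 days = 2021/04/25. That falls on a Sunday, so it rolls to the next business day, Monday, 2021/04/26.

2021/04/26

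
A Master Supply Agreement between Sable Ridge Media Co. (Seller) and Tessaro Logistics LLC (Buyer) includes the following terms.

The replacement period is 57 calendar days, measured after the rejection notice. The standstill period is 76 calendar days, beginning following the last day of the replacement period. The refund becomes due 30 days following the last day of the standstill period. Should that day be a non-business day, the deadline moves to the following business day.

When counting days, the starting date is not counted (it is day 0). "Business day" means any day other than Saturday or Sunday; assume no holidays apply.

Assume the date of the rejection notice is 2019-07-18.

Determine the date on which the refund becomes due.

2019-12-30

The last day of the replacement period: 57 calendar days after 2019-07-18 is 2019-09-13.
The last day of the standstill period: 2019-09-13 + 76 days = 2019-11-28.
The date on which the refund becomes due: 30 calendar days after 2019-11-28 is 2019-12-28. That falls on a Saturday, so it rolls to the next business day, Monday, 2019-12-30.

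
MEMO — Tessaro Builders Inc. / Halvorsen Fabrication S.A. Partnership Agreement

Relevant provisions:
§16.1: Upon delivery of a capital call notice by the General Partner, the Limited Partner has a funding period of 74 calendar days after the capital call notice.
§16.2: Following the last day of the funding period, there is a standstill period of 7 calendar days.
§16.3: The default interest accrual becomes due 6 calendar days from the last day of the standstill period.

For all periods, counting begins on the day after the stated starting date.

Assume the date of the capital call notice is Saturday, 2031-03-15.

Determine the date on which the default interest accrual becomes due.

Adding 74 calendar days to 2031-03-15 gives 2031-05-28, which is the last day of the funding period.
Adding 7 calendar days to 2031-05-28 gives 2031-06-04, which is the last day of the standstill period.
The date on which the default interest accrual becomes due: 6 calendar days after 2031-06-04 is 2031-06-10.

2031-06-10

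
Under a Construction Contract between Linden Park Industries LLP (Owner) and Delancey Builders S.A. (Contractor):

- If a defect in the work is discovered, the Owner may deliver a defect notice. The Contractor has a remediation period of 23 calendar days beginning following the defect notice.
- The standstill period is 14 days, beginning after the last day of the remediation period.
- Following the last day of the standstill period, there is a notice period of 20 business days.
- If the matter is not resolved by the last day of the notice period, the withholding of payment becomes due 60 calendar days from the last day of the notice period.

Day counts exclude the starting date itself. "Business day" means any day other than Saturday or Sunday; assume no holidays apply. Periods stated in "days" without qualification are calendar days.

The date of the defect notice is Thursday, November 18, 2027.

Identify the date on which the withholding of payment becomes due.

March 21, 2028

The last day of the remediation period: 23 calendar days after November 18, 2027 is December 11, 2027.
The last day of the standstill period: 14 calendar days after December 11, 2027 is December 25, 2027.
The last day of the notice period: counting 20 business days from Saturday, December 25, 2027 (Dec 27, Dec 28, Dec 29, Dec 30, …, Jan 19, Jan 20, Jan 21, skipping weekends) reaches Friday, January 21, 2028.
The date on which the withholding of payment becomes due: January 21, 2028 + 60 days = March 21, 2028.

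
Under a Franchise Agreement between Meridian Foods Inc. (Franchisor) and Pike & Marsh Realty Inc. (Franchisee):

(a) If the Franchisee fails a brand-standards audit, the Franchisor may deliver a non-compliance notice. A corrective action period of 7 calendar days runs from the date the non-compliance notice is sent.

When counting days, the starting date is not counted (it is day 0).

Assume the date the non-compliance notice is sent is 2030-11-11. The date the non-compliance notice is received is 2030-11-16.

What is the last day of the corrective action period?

Adding 7 calendar days to 2030-11-11 gives 2030-11-18, which is the last day of the corrective action period.

2030-11-18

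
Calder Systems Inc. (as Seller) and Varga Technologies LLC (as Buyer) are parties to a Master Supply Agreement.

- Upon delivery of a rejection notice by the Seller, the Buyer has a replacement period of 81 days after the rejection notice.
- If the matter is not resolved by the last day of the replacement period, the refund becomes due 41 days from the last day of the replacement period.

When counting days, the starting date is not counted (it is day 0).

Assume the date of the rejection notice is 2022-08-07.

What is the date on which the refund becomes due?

2022-12-07

The last day of the replacement period: 81 calendar days after 2022-08-07 is 2022-10-27.
The date on which the refund becomes due: 41 calendar days after 2022-10-27 is 2022-12-07.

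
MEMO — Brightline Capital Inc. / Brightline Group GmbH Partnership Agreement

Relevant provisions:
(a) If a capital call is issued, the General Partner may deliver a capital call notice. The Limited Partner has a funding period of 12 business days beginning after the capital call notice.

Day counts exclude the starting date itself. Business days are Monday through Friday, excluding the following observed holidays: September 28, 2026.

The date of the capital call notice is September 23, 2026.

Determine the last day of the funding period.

October 12, 2026

The last day of the funding period: counting 12 business days from Wednesday, September 23, 2026 (Sep 24, Sep 25, Sep 29, Sep 30, …, Oct 8, Oct 9, Oct 12, skipping weekends and the listed holiday on Sep 28) reaches Monday, October 12, 2026.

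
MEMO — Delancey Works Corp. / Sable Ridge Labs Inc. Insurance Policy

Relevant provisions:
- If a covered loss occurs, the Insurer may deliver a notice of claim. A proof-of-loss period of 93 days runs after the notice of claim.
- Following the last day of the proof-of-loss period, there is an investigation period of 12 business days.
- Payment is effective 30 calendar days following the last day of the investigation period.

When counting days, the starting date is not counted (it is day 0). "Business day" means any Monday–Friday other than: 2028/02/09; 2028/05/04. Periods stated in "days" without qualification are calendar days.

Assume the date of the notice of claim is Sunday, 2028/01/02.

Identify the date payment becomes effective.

2028/05/20

The last day of the proof-of-loss period: 2028/01/02 + 93 days = 2028/04/04.
The last day of the investigation period: 12 business days after Tuesday, 2028/04/04, skipping weekends — Apr 5, Apr 6, Apr 7, Apr 10, …, Apr 18, Apr 19, Apr 20 — lands on Thursday, 2028/04/20.
The date payment becomes effective: 30 calendar days after 2028/04/20 is 2028/05/20.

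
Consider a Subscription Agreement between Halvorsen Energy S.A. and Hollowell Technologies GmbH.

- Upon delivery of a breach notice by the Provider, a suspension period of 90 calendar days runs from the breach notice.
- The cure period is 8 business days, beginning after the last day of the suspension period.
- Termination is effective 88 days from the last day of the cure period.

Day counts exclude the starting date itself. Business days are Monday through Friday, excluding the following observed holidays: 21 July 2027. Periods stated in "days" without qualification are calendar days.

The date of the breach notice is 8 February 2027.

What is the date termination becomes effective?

The last day of the suspension period: 90 calendar days after 8 February 2027 is 9 May 2027.
The last day of the cure period: counting 8 business days from Sunday, 9 May 2027 (May 10, May 11, May 12, May 13, May 14, May 17, May 18, May 19, skipping weekends) reaches Wednesday, 19 May 2027.
The date termination becomes effective: 88 calendar days after 19 May 2027 is 15 August 2027.

15 August 2027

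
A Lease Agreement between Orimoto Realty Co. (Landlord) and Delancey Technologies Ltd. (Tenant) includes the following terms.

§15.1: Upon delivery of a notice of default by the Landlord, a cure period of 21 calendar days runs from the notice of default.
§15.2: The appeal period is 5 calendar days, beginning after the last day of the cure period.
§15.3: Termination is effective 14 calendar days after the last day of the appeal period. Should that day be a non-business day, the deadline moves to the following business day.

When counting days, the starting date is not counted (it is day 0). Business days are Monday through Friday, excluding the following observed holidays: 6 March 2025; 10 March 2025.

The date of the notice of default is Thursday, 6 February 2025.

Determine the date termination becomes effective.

18 March 2025

Adding 21 calendar days to 6 February 2025 gives 27 February 2025, which is the last day of the cure period.
Adding 5 calendar days to 27 February 2025 gives 4 March 2025, which is the last day of the appeal period.
Adding 14 calendar days to 4 March 2025 gives 18 March 2025, which is the date termination becomes effective. 18 March 2025 is a Tuesday and is not a listed holiday, so no roll-forward applies.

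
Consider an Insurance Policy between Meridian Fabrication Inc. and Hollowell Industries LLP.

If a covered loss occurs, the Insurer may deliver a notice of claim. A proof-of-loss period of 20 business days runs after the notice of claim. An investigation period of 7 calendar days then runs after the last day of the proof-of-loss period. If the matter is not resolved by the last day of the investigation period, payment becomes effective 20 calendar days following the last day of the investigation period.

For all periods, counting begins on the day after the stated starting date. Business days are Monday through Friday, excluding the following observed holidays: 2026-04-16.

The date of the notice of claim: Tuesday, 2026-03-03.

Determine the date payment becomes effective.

From Tuesday, 2026-03-03, 20 business days (Mar 4, Mar 5, Mar 6, Mar 9, …, Mar 27, Mar 30, Mar 31, skipping weekends) brings us to Tuesday, 2026-03-31, which is the last day of the proof-of-loss period.
The last day of the investigation period: 7 calendar days after 2026-03-31 is 2026-04-07.
The date payment becomes effective: 2026-04-07 + 20 days = 2026-04-27.

2026-04-27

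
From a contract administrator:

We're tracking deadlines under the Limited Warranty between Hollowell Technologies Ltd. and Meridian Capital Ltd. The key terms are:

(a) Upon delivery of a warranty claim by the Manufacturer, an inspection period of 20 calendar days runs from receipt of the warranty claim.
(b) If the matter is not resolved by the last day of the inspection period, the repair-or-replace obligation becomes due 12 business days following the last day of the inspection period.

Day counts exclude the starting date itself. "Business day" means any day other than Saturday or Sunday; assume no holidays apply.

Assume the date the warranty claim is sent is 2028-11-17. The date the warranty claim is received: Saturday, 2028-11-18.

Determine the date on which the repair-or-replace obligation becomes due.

2028-12-26

The last day of the inspection period: 2028-11-18 + 20 days = 2028-12-08.
From Friday, 2028-12-08, 12 business days (Dec 11, Dec 12, Dec 13, Dec 14, …, Dec 22, Dec 25, Dec 26, skipping weekends) brings us to Tuesday, 2028-12-26, which is the date on which the repair-or-replace obligation becomes due.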